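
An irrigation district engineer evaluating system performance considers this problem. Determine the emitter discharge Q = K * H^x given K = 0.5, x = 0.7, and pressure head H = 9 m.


Q = K * H^x
  = 0.5 * 9^0.7
  = 0.5 * 4.6555
  = 2.33 L/h


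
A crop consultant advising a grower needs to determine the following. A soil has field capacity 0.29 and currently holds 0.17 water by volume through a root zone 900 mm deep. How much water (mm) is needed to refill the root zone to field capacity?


SMD = (FC - theta) * D
    = (0.29 - 0.17) * 900
    = 0.120 * 900
    = 108 mm


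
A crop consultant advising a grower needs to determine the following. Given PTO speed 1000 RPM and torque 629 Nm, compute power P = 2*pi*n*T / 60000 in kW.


P = 2*pi*n*T / 60000
  = 2*pi * 1000 * 629 / 60000
  = 3952123.56 / 60000
  = 65.87 kW


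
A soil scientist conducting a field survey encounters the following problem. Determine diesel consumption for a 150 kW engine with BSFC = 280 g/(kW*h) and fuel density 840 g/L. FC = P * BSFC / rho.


FC = P * BSFC / rho_fuel
   = 150 * 280 / 840
   = 42000 / 840
   = 50 L/h


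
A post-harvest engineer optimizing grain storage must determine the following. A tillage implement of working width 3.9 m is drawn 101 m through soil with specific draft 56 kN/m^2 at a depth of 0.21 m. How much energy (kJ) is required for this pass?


E = k * d * w * L
  = 56 * 0.21 * 3.9 * 101
  = 4632.26 kJ


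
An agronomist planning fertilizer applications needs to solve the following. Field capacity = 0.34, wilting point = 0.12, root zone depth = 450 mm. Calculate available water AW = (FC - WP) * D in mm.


AW = (FC - WP) * D
   = (0.34 - 0.12) * 450
   = 0.22 * 450
   = 99 mm


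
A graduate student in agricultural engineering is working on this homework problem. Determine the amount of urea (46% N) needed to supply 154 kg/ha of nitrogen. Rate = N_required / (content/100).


Rate = N_required / (N_content / 100)
     = 154 / (46 / 100)
     = 154 / 0.46
     = 334.78 kg/ha


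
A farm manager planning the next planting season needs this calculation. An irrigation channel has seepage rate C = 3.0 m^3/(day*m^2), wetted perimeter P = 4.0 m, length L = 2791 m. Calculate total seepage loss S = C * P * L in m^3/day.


S = C * P * L
  = 3.0 * 4.0 * 2791
  = 33492 m^3/day


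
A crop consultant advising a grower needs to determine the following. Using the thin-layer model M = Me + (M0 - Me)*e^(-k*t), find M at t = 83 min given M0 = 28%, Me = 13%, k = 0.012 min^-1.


M = Me + (M0 - Me) * e^(-k*t)
  = 13 + (28 - 13) * e^(-0.012*83)
  = 13 + 15 * e^(-0.996)
  = 13 + 15 * 0.36935
  = 13 + 5.5403
  = 18.54%


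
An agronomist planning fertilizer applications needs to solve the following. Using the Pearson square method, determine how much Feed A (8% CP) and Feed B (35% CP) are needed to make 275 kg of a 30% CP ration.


parts_A = CP_b - target = 35 - 30 = 5
parts_B = target - CP_a = 30 - 8 = 22
total_parts = 5 + 22 = 27
Feed A = 275 * 5 / 27 = 50.93 kg
Feed B = 275 * 22 / 27 = 224.07 kg

50.93 kg


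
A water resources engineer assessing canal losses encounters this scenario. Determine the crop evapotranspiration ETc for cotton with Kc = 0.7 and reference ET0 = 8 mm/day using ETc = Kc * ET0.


ETc = Kc * ET0
    = 0.7 * 8
    = 5.60 mm/day


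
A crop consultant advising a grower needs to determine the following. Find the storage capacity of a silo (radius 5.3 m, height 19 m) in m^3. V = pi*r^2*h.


V = pi * r^2 * h
  = pi * 5.3^2 * 19
  = pi * 28.09 * 19
  = 1676.70 m^3


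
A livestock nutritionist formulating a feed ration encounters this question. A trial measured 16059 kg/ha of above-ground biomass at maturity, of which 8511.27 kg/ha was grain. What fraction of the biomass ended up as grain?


HI = grain_yield / biomass
   = 8511.27 / 16059
   = 0.53


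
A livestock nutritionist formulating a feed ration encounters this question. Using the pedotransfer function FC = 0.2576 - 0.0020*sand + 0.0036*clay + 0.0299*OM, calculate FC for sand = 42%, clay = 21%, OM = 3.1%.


FC = 0.2576 - 0.0020*42 + 0.0036*21 + 0.0299*3.1
   = 0.2576 - 0.0840 + 0.0756 + 0.0927
   = 0.3419


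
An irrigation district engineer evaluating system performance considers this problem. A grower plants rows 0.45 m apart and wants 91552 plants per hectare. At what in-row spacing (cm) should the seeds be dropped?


spacing = 10000 / (row_sp * density)
        = 10000 / (0.45 * 91552)
        = 10000 / 41198.40
        = 0.24273 m = 24.27 cm


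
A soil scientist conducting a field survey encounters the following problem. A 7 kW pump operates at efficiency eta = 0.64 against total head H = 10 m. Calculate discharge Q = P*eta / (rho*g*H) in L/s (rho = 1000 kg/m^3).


Q = (P * 1000 * eta) / (rho * g * H)
  = (7 * 1000 * 0.64) / (1000 * 9.81 * 10)
  = 4480 / 98100
  = 0.04567 m^3/s = 45.67 L/s


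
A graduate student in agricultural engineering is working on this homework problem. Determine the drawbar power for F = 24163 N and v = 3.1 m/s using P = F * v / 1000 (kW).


P = F * v / 1000
  = 24163 * 3.1 / 1000
  = 74905.30 / 1000
  = 74.91 kW


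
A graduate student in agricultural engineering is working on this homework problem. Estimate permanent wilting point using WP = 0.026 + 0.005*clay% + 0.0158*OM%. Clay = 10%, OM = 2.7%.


WP = 0.026 + 0.005*10 + 0.0158*2.7
   = 0.026 + 0.0500 + 0.0427
   = 0.1187


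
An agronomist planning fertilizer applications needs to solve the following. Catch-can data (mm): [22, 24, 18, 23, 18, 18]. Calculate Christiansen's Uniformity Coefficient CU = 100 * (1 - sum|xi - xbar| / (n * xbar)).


xbar = 123 / 6 = 20.500
sum|xi - xbar| = 15
CU = 100 * (1 - 15 / (6 * 20.500))
   = 100 * (1 - 0.1220)
   = 87.80%


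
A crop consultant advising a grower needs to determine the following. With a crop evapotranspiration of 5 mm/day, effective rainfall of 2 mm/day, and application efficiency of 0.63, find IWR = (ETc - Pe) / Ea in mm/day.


IWR = (ETc - Pe) / Ea
    = (5 - 2) / 0.63
    = 3 / 0.63
    = 4.76 mm/day


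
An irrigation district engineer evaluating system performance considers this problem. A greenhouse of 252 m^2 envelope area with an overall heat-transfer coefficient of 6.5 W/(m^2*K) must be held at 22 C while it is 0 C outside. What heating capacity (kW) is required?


dT = 22 - (0) = 22 K
Q = U * A * dT
  = 6.5 * 252 * 22
  = 36036 W = 36.04 kW


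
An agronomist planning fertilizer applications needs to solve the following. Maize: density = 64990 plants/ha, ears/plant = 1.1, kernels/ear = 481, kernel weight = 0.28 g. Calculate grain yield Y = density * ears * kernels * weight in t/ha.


Y = density * ears * kernels * kw
  = 64990 * 1.1 * 481 * 0.28 g/ha
  = 9628138.52 g/ha
  = 9628.14 kg/ha = 9.63 t/ha


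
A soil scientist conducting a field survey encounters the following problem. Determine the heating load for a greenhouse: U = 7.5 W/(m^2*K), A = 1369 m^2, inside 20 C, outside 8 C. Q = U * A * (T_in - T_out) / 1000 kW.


dT = 20 - (8) = 12 K
Q = U * A * dT
  = 7.5 * 1369 * 12
  = 123210 W = 123.21 kW


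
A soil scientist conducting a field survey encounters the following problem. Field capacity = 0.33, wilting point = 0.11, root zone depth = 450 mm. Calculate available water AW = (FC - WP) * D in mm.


AW = (FC - WP) * D
   = (0.33 - 0.11) * 450
   = 0.22 * 450
   = 99 mm


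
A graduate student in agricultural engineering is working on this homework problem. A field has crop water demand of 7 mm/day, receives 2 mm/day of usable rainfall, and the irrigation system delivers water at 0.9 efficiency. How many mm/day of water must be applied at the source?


IWR = (ETc - Pe) / Ea
    = (7 - 2) / 0.9
    = 5 / 0.9
    = 5.56 mm/day


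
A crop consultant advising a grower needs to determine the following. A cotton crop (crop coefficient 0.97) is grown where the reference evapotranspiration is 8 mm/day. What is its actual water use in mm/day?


ETc = Kc * ET0
    = 0.97 * 8
    = 7.76 mm/day


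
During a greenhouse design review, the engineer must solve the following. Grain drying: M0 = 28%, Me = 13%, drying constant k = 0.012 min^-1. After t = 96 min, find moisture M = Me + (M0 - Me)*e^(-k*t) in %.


M = Me + (M0 - Me) * e^(-k*t)
  = 13 + (28 - 13) * e^(-0.012*96)
  = 13 + 15 * e^(-1.152)
  = 13 + 15 * 0.31600
  = 13 + 4.7401
  = 17.74%


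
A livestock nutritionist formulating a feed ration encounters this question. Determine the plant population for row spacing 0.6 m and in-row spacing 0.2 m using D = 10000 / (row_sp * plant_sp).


D = 10000 / (row_sp * plant_sp)
  = 10000 / (0.6 * 0.2)
  = 10000 / 0.1200
  = 83333.33 plants/ha


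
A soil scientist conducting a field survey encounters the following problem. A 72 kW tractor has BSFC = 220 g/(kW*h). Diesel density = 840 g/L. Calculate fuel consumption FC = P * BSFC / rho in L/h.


FC = P * BSFC / rho_fuel
   = 72 * 220 / 840
   = 15840 / 840
   = 18.86 L/h


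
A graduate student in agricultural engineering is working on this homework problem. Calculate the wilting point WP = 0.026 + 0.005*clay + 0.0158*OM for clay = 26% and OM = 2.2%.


WP = 0.026 + 0.005*26 + 0.0158*2.2
   = 0.026 + 0.1300 + 0.0348
   = 0.1908


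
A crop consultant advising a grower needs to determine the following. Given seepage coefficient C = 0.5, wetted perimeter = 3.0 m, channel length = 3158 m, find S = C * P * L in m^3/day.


S = C * P * L
  = 0.5 * 3.0 * 3158
  = 4737 m^3/day


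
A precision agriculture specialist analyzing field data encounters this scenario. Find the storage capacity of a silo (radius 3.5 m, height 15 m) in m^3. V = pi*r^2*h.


V = pi * r^2 * h
  = pi * 3.5^2 * 15
  = pi * 12.25 * 15
  = 577.27 m^3


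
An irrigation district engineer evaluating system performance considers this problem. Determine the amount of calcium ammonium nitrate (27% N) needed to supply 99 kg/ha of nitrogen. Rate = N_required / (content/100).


Rate = N_required / (N_content / 100)
     = 99 / (27 / 100)
     = 99 / 0.27
     = 366.67 kg/ha


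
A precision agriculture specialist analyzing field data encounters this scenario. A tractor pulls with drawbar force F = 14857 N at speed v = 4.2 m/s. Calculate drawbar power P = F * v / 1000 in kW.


P = F * v / 1000
  = 14857 * 4.2 / 1000
  = 62399.40 / 1000
  = 62.40 kW


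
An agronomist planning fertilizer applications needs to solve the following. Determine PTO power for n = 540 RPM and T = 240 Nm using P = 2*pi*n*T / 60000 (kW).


P = 2*pi*n*T / 60000
  = 2*pi * 540 * 240 / 60000
  = 814300.82 / 60000
  = 13.57 kW


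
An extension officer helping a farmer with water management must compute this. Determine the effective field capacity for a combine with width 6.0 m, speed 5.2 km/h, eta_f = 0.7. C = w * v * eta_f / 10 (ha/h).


C = w * v * eta_f / 10
  = 6.0 * 5.2 * 0.7 / 10
  = 21.84 / 10
  = 2.18 ha/h


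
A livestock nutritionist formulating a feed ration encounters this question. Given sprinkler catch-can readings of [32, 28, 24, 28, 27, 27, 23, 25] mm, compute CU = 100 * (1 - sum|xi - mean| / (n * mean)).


xbar = 214 / 8 = 26.750
sum|xi - xbar| = 16.500
CU = 100 * (1 - 16.500 / (8 * 26.750))
   = 100 * (1 - 0.0771)
   = 92.29%


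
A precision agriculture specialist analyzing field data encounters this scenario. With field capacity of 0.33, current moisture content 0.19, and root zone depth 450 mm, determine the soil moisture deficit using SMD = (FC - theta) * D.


SMD = (FC - theta) * D
    = (0.33 - 0.19) * 450
    = 0.140 * 450
    = 63 mm


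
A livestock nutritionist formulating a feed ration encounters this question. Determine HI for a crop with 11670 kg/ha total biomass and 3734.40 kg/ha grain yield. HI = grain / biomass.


HI = grain_yield / biomass
   = 3734.40 / 11670
   = 0.32


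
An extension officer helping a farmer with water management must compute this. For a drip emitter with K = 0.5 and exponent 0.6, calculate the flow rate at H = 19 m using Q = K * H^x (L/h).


Q = K * H^x
  = 0.5 * 19^0.6
  = 0.5 * 5.8513
  = 2.93 L/h


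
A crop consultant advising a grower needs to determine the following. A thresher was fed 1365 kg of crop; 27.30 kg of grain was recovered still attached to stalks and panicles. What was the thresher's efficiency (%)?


eta = (total - unthreshed) / total * 100
    = (1365 - 27.30) / 1365 * 100
    = 1337.70 / 1365 * 100
    = 98%


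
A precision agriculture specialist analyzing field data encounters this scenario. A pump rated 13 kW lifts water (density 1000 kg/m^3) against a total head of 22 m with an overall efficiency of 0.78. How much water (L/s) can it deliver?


Q = (P * 1000 * eta) / (rho * g * H)
  = (13 * 1000 * 0.78) / (1000 * 9.81 * 22)
  = 10140 / 215820
  = 0.04698 m^3/s = 46.98 L/s


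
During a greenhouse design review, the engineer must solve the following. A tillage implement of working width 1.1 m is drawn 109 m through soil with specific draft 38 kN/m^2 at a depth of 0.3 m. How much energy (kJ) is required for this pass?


E = k * d * w * L
  = 38 * 0.3 * 1.1 * 109
  = 1366.86 kJ


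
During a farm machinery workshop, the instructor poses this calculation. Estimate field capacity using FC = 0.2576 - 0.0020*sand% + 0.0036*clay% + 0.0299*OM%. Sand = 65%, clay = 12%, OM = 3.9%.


FC = 0.2576 - 0.0020*65 + 0.0036*12 + 0.0299*3.9
   = 0.2576 - 0.1300 + 0.0432 + 0.1166
   = 0.2874


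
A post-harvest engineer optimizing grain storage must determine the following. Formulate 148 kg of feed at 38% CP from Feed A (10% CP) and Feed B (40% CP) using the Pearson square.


parts_A = CP_b - target = 40 - 38 = 2
parts_B = target - CP_a = 38 - 10 = 28
total_parts = 2 + 28 = 30
Feed A = 148 * 2 / 30 = 9.87 kg
Feed B = 148 * 28 / 30 = 138.13 kg

9.87 kg


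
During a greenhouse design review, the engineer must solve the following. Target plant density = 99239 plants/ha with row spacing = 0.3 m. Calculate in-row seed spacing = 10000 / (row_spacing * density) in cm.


spacing = 10000 / (row_sp * density)
        = 10000 / (0.3 * 99239)
        = 10000 / 29771.70
        = 0.33589 m = 33.59 cm


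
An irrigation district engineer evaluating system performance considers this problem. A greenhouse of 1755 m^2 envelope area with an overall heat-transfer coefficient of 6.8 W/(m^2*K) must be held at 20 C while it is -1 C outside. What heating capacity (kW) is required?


dT = 20 - (-1) = 21 K
Q = U * A * dT
  = 6.8 * 1755 * 21
  = 250614 W = 250.61 kW


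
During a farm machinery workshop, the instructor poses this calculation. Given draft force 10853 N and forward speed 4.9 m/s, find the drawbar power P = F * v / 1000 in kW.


P = F * v / 1000
  = 10853 * 4.9 / 1000
  = 53179.70 / 1000
  = 53.18 kW


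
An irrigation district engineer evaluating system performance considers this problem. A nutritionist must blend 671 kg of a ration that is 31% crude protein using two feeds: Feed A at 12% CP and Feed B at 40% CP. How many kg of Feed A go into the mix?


parts_A = CP_b - target = 40 - 31 = 9
parts_B = target - CP_a = 31 - 12 = 19
total_parts = 9 + 19 = 28
Feed A = 671 * 9 / 28 = 215.68 kg
Feed B = 671 * 19 / 28 = 455.32 kg

215.68 kg


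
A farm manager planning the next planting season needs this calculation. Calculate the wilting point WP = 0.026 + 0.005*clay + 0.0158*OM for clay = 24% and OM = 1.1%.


WP = 0.026 + 0.005*24 + 0.0158*1.1
   = 0.026 + 0.1200 + 0.0174
   = 0.1634


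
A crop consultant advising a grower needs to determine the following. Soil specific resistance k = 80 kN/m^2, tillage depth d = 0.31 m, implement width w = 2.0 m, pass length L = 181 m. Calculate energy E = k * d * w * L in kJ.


E = k * d * w * L
  = 80 * 0.31 * 2.0 * 181
  = 8977.60 kJ


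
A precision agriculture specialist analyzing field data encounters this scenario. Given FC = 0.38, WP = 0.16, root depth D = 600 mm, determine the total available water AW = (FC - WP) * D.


AW = (FC - WP) * D
   = (0.38 - 0.16) * 600
   = 0.22 * 600
   = 132 mm


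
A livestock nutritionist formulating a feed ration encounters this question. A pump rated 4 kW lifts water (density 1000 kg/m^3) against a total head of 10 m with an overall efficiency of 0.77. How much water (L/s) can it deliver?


Q = (P * 1000 * eta) / (rho * g * H)
  = (4 * 1000 * 0.77) / (1000 * 9.81 * 10)
  = 3080 / 98100
  = 0.03140 m^3/s = 31.40 L/s


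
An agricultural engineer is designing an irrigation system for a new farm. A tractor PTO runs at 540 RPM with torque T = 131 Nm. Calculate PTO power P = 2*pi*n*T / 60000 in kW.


P = 2*pi*n*T / 60000
  = 2*pi * 540 * 131 / 60000
  = 444472.53 / 60000
  = 7.41 kW


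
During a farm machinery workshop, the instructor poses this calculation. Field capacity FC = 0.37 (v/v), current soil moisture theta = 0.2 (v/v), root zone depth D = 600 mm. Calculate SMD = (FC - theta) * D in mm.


SMD = (FC - theta) * D
    = (0.37 - 0.2) * 600
    = 0.170 * 600
    = 102 mm


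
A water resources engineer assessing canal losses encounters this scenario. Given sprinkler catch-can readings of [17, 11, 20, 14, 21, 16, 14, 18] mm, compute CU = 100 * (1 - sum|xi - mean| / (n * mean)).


xbar = 131 / 8 = 16.375
sum|xi - xbar| = 21
CU = 100 * (1 - 21 / (8 * 16.375))
   = 100 * (1 - 0.1603)
   = 83.97%


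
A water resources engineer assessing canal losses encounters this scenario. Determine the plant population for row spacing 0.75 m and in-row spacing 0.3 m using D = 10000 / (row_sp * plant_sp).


D = 10000 / (row_sp * plant_sp)
  = 10000 / (0.75 * 0.3)
  = 10000 / 0.2250
  = 44444.44 plants/ha


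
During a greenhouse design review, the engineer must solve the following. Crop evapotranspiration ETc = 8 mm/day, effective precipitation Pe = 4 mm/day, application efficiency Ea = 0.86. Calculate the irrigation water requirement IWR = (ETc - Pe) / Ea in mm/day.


IWR = (ETc - Pe) / Ea
    = (8 - 4) / 0.86
    = 4 / 0.86
    = 4.65 mm/day


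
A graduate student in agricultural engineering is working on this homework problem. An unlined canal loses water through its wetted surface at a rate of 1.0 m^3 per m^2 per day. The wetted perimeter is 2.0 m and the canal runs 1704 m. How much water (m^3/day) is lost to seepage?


S = C * P * L
  = 1.0 * 2.0 * 1704
  = 3408 m^3/day


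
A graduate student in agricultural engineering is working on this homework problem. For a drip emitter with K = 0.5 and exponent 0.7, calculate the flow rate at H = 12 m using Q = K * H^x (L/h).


Q = K * H^x
  = 0.5 * 12^0.7
  = 0.5 * 5.6941
  = 2.85 L/h


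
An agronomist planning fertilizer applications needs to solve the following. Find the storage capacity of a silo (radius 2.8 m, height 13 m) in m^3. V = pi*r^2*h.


V = pi * r^2 * h
  = pi * 2.8^2 * 13
  = pi * 7.84 * 13
  = 320.19 m^3


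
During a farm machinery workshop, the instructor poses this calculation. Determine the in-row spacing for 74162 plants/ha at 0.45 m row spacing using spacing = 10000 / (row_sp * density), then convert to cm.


spacing = 10000 / (row_sp * density)
        = 10000 / (0.45 * 74162)
        = 10000 / 33372.90
        = 0.29964 m = 29.96 cm


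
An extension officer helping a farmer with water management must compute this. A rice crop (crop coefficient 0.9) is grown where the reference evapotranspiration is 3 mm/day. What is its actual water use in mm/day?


ETc = Kc * ET0
    = 0.9 * 3
    = 2.70 mm/day


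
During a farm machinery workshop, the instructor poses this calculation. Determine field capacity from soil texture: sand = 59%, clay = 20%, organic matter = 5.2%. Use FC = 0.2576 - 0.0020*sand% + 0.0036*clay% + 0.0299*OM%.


FC = 0.2576 - 0.0020*59 + 0.0036*20 + 0.0299*5.2
   = 0.2576 - 0.1180 + 0.0720 + 0.1555
   = 0.3671


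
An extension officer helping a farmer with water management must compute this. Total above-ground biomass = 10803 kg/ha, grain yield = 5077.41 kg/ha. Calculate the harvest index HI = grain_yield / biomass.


HI = grain_yield / biomass
   = 5077.41 / 10803
   = 0.47


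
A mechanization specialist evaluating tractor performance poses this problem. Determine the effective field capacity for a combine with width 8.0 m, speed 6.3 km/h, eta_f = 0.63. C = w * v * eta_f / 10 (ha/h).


C = w * v * eta_f / 10
  = 8.0 * 6.3 * 0.63 / 10
  = 31.75 / 10
  = 3.18 ha/h


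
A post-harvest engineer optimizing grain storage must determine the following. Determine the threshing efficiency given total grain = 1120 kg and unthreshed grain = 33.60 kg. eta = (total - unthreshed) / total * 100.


eta = (total - unthreshed) / total * 100
    = (1120 - 33.60) / 1120 * 100
    = 1086.40 / 1120 * 100
    = 97%


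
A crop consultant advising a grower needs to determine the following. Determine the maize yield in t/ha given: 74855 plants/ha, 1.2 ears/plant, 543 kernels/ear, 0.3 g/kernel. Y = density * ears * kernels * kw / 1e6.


Y = density * ears * kernels * kw
  = 74855 * 1.2 * 543 * 0.3 g/ha
  = 14632655.40 g/ha
  = 14632.66 kg/ha = 14.63 t/ha


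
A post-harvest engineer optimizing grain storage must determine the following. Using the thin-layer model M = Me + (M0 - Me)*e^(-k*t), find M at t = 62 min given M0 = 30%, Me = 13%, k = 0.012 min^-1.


M = Me + (M0 - Me) * e^(-k*t)
  = 13 + (30 - 13) * e^(-0.012*62)
  = 13 + 17 * e^(-0.744)
  = 13 + 17 * 0.47521
  = 13 + 8.0786
  = 21.08%


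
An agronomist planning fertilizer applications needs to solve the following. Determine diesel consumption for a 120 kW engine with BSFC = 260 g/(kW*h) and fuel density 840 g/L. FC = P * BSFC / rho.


FC = P * BSFC / rho_fuel
   = 120 * 260 / 840
   = 31200 / 840
   = 37.14 L/h


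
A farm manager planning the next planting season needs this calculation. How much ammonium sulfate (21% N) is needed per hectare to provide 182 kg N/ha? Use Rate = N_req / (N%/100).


Rate = N_required / (N_content / 100)
     = 182 / (21 / 100)
     = 182 / 0.21
     = 866.67 kg/ha


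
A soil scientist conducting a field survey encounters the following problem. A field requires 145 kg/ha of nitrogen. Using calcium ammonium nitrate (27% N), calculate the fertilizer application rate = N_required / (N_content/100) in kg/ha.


Rate = N_required / (N_content / 100)
     = 145 / (27 / 100)
     = 145 / 0.27
     = 537.04 kg/ha


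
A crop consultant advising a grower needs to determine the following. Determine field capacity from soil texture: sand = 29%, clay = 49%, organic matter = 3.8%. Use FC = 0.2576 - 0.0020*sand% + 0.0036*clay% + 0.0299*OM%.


FC = 0.2576 - 0.0020*29 + 0.0036*49 + 0.0299*3.8
   = 0.2576 - 0.0580 + 0.1764 + 0.1136
   = 0.4896


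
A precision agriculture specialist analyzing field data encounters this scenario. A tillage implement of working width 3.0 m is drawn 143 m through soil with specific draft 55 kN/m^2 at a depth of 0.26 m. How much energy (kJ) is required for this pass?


E = k * d * w * L
  = 55 * 0.26 * 3.0 * 143
  = 6134.70 kJ


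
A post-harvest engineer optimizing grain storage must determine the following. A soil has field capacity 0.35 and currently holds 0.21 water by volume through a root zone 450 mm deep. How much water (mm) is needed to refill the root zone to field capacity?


SMD = (FC - theta) * D
    = (0.35 - 0.21) * 450
    = 0.140 * 450
    = 63 mm


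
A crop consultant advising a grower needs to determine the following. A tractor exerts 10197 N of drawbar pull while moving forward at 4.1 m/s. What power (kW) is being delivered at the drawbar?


P = F * v / 1000
  = 10197 * 4.1 / 1000
  = 41807.70 / 1000
  = 41.81 kW


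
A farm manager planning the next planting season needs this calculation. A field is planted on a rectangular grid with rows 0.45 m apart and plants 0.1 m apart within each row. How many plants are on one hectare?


D = 10000 / (row_sp * plant_sp)
  = 10000 / (0.45 * 0.1)
  = 10000 / 0.0450
  = 222222.22 plants/ha


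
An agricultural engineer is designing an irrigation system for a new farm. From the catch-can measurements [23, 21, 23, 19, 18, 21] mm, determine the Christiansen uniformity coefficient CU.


xbar = 125 / 6 = 20.833
sum|xi - xbar| = 9.333
CU = 100 * (1 - 9.333 / (6 * 20.833))
   = 100 * (1 - 0.0747)
   = 92.53%


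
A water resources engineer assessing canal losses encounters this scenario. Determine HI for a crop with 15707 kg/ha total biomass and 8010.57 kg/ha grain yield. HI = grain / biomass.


HI = grain_yield / biomass
   = 8010.57 / 15707
   = 0.51


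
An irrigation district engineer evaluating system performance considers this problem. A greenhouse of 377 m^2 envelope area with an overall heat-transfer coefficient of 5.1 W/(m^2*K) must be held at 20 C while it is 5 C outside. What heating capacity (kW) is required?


dT = 20 - (5) = 15 K
Q = U * A * dT
  = 5.1 * 377 * 15
  = 28840.50 W = 28.84 kW


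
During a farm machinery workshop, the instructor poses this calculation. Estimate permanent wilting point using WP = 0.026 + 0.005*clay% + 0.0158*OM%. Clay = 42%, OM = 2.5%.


WP = 0.026 + 0.005*42 + 0.0158*2.5
   = 0.026 + 0.2100 + 0.0395
   = 0.2755


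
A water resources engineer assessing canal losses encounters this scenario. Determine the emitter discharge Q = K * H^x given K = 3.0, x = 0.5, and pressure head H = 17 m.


Q = K * H^x
  = 3.0 * 17^0.5
  = 3.0 * 4.1231
  = 12.37 L/h


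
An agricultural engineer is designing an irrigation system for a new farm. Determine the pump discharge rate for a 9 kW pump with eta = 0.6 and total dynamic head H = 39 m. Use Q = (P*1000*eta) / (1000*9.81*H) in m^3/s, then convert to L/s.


Q = (P * 1000 * eta) / (rho * g * H)
  = (9 * 1000 * 0.6) / (1000 * 9.81 * 39)
  = 5400 / 382590
  = 0.01411 m^3/s = 14.11 L/s


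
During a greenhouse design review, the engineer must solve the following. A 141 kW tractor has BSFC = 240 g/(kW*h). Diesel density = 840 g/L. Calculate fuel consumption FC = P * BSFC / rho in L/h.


FC = P * BSFC / rho_fuel
   = 141 * 240 / 840
   = 33840 / 840
   = 40.29 L/h


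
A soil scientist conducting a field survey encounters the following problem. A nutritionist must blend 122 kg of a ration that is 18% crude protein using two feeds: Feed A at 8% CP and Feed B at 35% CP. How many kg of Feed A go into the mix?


parts_A = CP_b - target = 35 - 18 = 17
parts_B = target - CP_a = 18 - 8 = 10
total_parts = 17 + 10 = 27
Feed A = 122 * 17 / 27 = 76.81 kg
Feed B = 122 * 10 / 27 = 45.19 kg

76.81 kg


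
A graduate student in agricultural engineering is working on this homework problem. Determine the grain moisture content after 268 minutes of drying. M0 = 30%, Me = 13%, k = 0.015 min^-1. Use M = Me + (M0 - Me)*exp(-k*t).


M = Me + (M0 - Me) * e^(-k*t)
  = 13 + (30 - 13) * e^(-0.015*268)
  = 13 + 17 * e^(-4.020)
  = 13 + 17 * 0.01795
  = 13 + 0.3052
  = 13.31%


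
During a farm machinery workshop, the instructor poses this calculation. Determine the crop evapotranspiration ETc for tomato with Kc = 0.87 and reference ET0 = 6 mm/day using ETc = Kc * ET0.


ETc = Kc * ET0
    = 0.87 * 6
    = 5.22 mm/day


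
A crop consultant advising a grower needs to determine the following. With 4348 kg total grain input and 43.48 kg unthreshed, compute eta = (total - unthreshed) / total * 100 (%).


eta = (total - unthreshed) / total * 100
    = (4348 - 43.48) / 4348 * 100
    = 4304.52 / 4348 * 100
    = 99%


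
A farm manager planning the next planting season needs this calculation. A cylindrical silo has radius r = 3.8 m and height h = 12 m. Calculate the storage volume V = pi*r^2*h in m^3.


V = pi * r^2 * h
  = pi * 3.8^2 * 12
  = pi * 14.44 * 12
  = 544.38 m^3


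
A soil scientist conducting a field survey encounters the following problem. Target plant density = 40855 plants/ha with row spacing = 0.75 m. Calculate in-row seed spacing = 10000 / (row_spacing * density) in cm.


spacing = 10000 / (row_sp * density)
        = 10000 / (0.75 * 40855)
        = 10000 / 30641.25
        = 0.32636 m = 32.64 cm


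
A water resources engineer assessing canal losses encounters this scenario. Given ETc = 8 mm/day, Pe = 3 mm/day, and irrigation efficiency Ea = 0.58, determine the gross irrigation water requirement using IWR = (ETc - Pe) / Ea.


IWR = (ETc - Pe) / Ea
    = (8 - 3) / 0.58
    = 5 / 0.58
    = 8.62 mm/day


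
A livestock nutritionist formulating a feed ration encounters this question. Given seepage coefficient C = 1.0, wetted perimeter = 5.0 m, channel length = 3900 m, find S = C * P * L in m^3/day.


S = C * P * L
  = 1.0 * 5.0 * 3900
  = 19500 m^3/day


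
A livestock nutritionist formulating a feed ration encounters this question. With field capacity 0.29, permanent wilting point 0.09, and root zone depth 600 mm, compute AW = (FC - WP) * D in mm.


AW = (FC - WP) * D
   = (0.29 - 0.09) * 600
   = 0.20 * 600
   = 120 mm


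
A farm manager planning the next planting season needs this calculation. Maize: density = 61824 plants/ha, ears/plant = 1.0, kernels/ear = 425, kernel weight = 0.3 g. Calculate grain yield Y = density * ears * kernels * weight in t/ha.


Y = density * ears * kernels * kw
  = 61824 * 1.0 * 425 * 0.3 g/ha
  = 7882560 g/ha
  = 7882.56 kg/ha = 7.88 t/ha


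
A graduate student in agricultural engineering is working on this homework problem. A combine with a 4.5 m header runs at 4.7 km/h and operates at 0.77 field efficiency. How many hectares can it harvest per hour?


C = w * v * eta_f / 10
  = 4.5 * 4.7 * 0.77 / 10
  = 16.29 / 10
  = 1.63 ha/h


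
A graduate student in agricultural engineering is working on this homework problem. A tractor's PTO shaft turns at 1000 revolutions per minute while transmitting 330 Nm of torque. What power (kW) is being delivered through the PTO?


P = 2*pi*n*T / 60000
  = 2*pi * 1000 * 330 / 60000
  = 2073451.15 / 60000
  = 34.56 kW


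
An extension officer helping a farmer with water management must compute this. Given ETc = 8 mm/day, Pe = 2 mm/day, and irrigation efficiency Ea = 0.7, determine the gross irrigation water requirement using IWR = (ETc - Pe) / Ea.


IWR = (ETc - Pe) / Ea
    = (8 - 2) / 0.7
    = 6 / 0.7
    = 8.57 mm/day


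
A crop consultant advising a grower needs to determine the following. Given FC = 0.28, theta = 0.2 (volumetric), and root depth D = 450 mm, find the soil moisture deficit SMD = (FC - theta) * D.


SMD = (FC - theta) * D
    = (0.28 - 0.2) * 450
    = 0.080 * 450
    = 36 mm


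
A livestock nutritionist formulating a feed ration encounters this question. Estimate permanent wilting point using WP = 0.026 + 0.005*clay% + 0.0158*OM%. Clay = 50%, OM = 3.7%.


WP = 0.026 + 0.005*50 + 0.0158*3.7
   = 0.026 + 0.2500 + 0.0585
   = 0.3345


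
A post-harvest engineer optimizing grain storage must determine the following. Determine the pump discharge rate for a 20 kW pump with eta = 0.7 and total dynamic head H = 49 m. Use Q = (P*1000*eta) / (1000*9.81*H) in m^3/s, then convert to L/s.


Q = (P * 1000 * eta) / (rho * g * H)
  = (20 * 1000 * 0.7) / (1000 * 9.81 * 49)
  = 14000 / 480690
  = 0.02912 m^3/s = 29.12 L/s


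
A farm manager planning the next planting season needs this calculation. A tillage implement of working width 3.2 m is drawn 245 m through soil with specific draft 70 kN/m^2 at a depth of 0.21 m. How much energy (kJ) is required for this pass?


E = k * d * w * L
  = 70 * 0.21 * 3.2 * 245
  = 11524.80 kJ


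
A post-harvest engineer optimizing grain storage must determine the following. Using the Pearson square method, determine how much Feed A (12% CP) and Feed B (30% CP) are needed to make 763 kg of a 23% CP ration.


parts_A = CP_b - target = 30 - 23 = 7
parts_B = target - CP_a = 23 - 12 = 11
total_parts = 7 + 11 = 18
Feed A = 763 * 7 / 18 = 296.72 kg
Feed B = 763 * 11 / 18 = 466.28 kg

296.72 kg


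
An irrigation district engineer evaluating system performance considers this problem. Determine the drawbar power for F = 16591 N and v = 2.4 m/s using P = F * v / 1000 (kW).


P = F * v / 1000
  = 16591 * 2.4 / 1000
  = 39818.40 / 1000
  = 39.82 kW


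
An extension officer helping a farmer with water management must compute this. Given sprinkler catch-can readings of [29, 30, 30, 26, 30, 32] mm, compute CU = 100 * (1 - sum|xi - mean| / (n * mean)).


xbar = 177 / 6 = 29.500
sum|xi - xbar| = 8
CU = 100 * (1 - 8 / (6 * 29.500))
   = 100 * (1 - 0.0452)
   = 95.48%


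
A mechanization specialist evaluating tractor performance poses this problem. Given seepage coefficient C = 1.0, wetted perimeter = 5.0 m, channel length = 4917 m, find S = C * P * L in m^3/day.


S = C * P * L
  = 1.0 * 5.0 * 4917
  = 24585 m^3/day


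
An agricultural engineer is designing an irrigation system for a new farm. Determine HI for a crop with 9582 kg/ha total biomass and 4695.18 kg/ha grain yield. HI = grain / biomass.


HI = grain_yield / biomass
   = 4695.18 / 9582
   = 0.49


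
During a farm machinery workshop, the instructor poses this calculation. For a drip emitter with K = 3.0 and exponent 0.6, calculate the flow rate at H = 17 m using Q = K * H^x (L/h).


Q = K * H^x
  = 3.0 * 17^0.6
  = 3.0 * 5.4736
  = 16.42 L/h


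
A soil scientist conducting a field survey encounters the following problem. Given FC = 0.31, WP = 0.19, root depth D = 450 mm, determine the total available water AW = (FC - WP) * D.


AW = (FC - WP) * D
   = (0.31 - 0.19) * 450
   = 0.12 * 450
   = 54 mm


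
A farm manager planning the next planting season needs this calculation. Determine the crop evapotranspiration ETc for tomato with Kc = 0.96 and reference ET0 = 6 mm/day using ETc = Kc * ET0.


ETc = Kc * ET0
    = 0.96 * 6
    = 5.76 mm/day


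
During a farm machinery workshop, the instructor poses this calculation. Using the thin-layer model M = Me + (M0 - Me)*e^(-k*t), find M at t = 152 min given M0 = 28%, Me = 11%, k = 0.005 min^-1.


M = Me + (M0 - Me) * e^(-k*t)
  = 11 + (28 - 11) * e^(-0.005*152)
  = 11 + 17 * e^(-0.760)
  = 11 + 17 * 0.46767
  = 11 + 7.9503
  = 18.95%


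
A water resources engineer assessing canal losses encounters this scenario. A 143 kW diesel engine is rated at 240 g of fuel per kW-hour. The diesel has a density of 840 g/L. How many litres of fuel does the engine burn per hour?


FC = P * BSFC / rho_fuel
   = 143 * 240 / 840
   = 34320 / 840
   = 40.86 L/h


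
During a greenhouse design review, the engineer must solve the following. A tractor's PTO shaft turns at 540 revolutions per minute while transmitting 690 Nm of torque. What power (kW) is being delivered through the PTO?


P = 2*pi*n*T / 60000
  = 2*pi * 540 * 690 / 60000
  = 2341114.85 / 60000
  = 39.02 kW


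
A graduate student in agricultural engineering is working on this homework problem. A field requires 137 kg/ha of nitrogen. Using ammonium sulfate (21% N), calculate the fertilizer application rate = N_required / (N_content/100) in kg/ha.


Rate = N_required / (N_content / 100)
     = 137 / (21 / 100)
     = 137 / 0.21
     = 652.38 kg/ha


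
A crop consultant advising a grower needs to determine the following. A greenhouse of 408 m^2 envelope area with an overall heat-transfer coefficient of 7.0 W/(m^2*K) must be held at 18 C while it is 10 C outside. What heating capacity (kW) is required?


dT = 18 - (10) = 8 K
Q = U * A * dT
  = 7.0 * 408 * 8
  = 22848 W = 22.85 kW


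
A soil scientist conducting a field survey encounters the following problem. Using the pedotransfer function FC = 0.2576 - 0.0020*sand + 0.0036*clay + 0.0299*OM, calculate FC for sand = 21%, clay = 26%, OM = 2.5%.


FC = 0.2576 - 0.0020*21 + 0.0036*26 + 0.0299*2.5
   = 0.2576 - 0.0420 + 0.0936 + 0.0748
   = 0.3840


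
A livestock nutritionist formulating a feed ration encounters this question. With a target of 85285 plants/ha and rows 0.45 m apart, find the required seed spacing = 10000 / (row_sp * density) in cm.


spacing = 10000 / (row_sp * density)
        = 10000 / (0.45 * 85285)
        = 10000 / 38378.25
        = 0.26056 m = 26.06 cm


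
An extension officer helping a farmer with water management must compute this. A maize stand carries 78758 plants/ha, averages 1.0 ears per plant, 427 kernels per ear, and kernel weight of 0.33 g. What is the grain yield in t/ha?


Y = density * ears * kernels * kw
  = 78758 * 1.0 * 427 * 0.33 g/ha
  = 11097789.78 g/ha
  = 11097.79 kg/ha = 11.10 t/ha


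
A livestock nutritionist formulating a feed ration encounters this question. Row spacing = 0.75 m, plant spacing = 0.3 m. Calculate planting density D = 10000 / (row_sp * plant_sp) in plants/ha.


D = 10000 / (row_sp * plant_sp)
  = 10000 / (0.75 * 0.3)
  = 10000 / 0.2250
  = 44444.44 plants/ha


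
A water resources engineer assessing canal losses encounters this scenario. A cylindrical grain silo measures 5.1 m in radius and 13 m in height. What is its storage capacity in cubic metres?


V = pi * r^2 * h
  = pi * 5.1^2 * 13
  = pi * 26.01 * 13
  = 1062.27 m^3


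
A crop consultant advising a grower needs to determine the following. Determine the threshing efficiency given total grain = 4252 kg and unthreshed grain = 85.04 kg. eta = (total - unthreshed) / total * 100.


eta = (total - unthreshed) / total * 100
    = (4252 - 85.04) / 4252 * 100
    = 4166.96 / 4252 * 100
    = 98%


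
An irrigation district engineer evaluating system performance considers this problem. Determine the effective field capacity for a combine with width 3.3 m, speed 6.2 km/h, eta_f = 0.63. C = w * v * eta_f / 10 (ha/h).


C = w * v * eta_f / 10
  = 3.3 * 6.2 * 0.63 / 10
  = 12.89 / 10
  = 1.29 ha/h


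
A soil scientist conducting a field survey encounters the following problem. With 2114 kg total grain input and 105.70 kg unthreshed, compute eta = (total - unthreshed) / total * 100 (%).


eta = (total - unthreshed) / total * 100
    = (2114 - 105.70) / 2114 * 100
    = 2008.30 / 2114 * 100
    = 95%


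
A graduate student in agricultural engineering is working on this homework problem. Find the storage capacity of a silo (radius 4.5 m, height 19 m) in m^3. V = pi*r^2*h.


V = pi * r^2 * h
  = pi * 4.5^2 * 19
  = pi * 20.25 * 19
  = 1208.73 m^3


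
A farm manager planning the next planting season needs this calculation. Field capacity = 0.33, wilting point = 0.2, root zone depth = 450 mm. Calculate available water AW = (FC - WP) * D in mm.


AW = (FC - WP) * D
   = (0.33 - 0.2) * 450
   = 0.13 * 450
   = 58.50 mm


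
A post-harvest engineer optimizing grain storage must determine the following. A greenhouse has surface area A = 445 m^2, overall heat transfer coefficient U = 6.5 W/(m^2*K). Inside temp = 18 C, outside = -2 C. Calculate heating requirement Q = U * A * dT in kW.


dT = 18 - (-2) = 20 K
Q = U * A * dT
  = 6.5 * 445 * 20
  = 57850 W = 57.85 kW


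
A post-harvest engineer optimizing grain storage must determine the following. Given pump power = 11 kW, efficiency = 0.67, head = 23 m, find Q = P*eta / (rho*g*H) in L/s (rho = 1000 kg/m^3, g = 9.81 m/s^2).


Q = (P * 1000 * eta) / (rho * g * H)
  = (11 * 1000 * 0.67) / (1000 * 9.81 * 23)
  = 7370 / 225630
  = 0.03266 m^3/s = 32.66 L/s


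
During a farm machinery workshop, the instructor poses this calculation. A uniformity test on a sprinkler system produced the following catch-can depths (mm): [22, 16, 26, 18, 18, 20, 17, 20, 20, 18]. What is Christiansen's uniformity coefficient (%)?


xbar = 195 / 10 = 19.500
sum|xi - xbar| = 21
CU = 100 * (1 - 21 / (10 * 19.500))
   = 100 * (1 - 0.1077)
   = 89.23%


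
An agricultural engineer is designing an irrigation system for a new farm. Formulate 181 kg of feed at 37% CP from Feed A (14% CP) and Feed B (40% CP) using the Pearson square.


parts_A = CP_b - target = 40 - 37 = 3
parts_B = target - CP_a = 37 - 14 = 23
total_parts = 3 + 23 = 26
Feed A = 181 * 3 / 26 = 20.88 kg
Feed B = 181 * 23 / 26 = 160.12 kg

20.88 kg
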